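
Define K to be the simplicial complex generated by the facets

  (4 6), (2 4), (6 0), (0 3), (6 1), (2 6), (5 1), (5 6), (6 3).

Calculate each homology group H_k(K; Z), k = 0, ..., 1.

Take the total order 0 < 1 < 2 < 3 < 4 < 5 < 6 on the vertex set. Then K (dimension 1) consists of the simplices:

  0-simplices (7): [0], [1], [2], [3], [4], [5], [6]
  1-simplices (9): [0,3], [0,6], [1,5], [1,6], [2,4], [2,6], [3,6], [4,6], [5,6]

giving chain groups C_0 ≅ Z^7, C_1 ≅ Z^9.

The boundary map ∂_1: C_1 → C_0 maps an edge to its endpoints' difference, ∂[p,q] = q − p. For instance
  ∂[2,4] = [4] − [2].
The 7×9 boundary matrix has rank 6 and Smith normal form diag(1,1,1,1,1,1).

Now H_k = ker ∂_k / im ∂_{k+1}, so:

  H_0: rank C_0 − rank ∂_1 = 7 − 6 = 1, and the invariant factors of ∂_1 are all 1, so H_0 ≅ Z.
  H_1: rank ker ∂_1 − rank ∂_2 = (9 − 6) − 0 = 3, and there is no ∂_2, so H_1 ≅ Z^3.

H_0 = Z,  H_1 = Z^3.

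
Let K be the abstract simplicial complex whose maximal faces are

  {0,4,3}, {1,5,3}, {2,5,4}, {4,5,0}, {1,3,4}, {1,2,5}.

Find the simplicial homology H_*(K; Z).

Fix the vertex order 0 < 1 < 2 < 3 < 4 < 5 and write every simplex with vertices in increasing order. Then dim K = 2 and the simplices of K are:

  0-simplices (6): [0], [1], [2], [3], [4], [5]
  1-simplices (12): [0,3], [0,4], [0,5], [1,2], [1,3], [1,4], [1,5], [2,4], [2,5], [3,4], [3,5], [4,5]
  2-simplices (6): [0,3,4], [0,4,5], [1,2,5], [1,3,4], [1,3,5], [2,4,5]

Hence C_0 ≅ Z^6, C_1 ≅ Z^12, C_2 ≅ Z^6.

The boundary map ∂_1: C_1 → C_0 sends each edge [p,q] (with p < q) to q − p. For instance
  ∂[0,3] = [3] − [0].
The 6×12 boundary matrix has rank 5 and Smith normal form diag(1,1,1,1,1).

∂_2: C_2 → C_1 maps a triangle to the signed sum of its edges. For instance
  ∂[1,3,5] = [3,5] − [1,5] + [1,3],
  ∂[0,4,5] = [4,5] − [0,5] + [0,4].
As a 12×6 matrix over Z this has rank 6, with invariant factors (1,1,1,1,1,1).

Reading off H_k = ker ∂_k / im ∂_{k+1}:

  H_0: rank C_0 − rank ∂_1 = 6 − 5 = 1, and the invariant factors of ∂_1 are all 1, so H_0 ≅ Z.
  H_1: rank ker ∂_1 − rank ∂_2 = (12 − 5) − 6 = 1, and the invariant factors of ∂_2 are all 1, so H_1 ≅ Z.
  H_2: rank ker ∂_2 − rank ∂_3 = (6 − 6) − 0 = 0, and there is no ∂_3, so H_2 ≅ 0.

H_0 ≅ Z,  H_1 ≅ Z,  H_2 = 0.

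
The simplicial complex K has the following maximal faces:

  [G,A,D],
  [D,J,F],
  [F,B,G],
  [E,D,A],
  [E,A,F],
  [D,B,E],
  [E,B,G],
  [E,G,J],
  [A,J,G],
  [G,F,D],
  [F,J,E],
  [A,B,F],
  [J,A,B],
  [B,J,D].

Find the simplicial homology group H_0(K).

H_0 = Z.

We work with the vertex ordering A < B < D < E < F < G < J. The simplices of K, each written with vertices in increasing order, are:

  0-simplices (7): A, B, D, E, F, G, J
  1-simplices (21): AB, AD, AE, AF, AG, AJ, BD, BE, BF, BG, BJ, DE, DF, DG, DJ, EF, EG, EJ, FG, FJ, GJ
  2-simplices (14): ABF, ABJ, ADE, ADG, AEF, AGJ, BDE, BDJ, BEG, BFG, DFG, DFJ, EFJ, EGJ

giving chain groups C_0 ≅ Z^7, C_1 ≅ Z^21, C_2 ≅ Z^14.

Boundary ∂_1: C_1 → C_0 is given by ∂[p,q] = [q] − [p].
This gives a 7×21 integer matrix of rank 6; reducing to Smith normal form yields diagonal entries (1,1,1,1,1,1).

Boundary ∂_2: C_2 → C_1 maps a triangle to the signed sum of its edges. For instance
  ∂ABJ = BJ − AJ + AB,
  ∂BDJ = DJ − BJ + BD.
The 21×14 boundary matrix has rank 13 and Smith normal form diag(1,1,1,1,1,1,1,1,1,1,1,1,1).

Reading off H_k = ker ∂_k / im ∂_{k+1}:

  H_0: rank C_0 − rank ∂_1 = 7 − 6 = 1, and the invariant factors of ∂_1 are all 1, so H_0 = Z.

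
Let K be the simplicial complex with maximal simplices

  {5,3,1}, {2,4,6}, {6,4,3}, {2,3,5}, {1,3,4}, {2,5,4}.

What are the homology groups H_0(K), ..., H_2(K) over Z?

H_0 ≅ Z,  H_1 ≅ Z,  H_2 = 0.

Order the vertices as 1 < 2 < 3 < 4 < 5 < 6. Listing each simplex with vertices in this order, K has dimension 2 with simplices:

  0-simplices (6): [1], [2], [3], [4], [5], [6]
  1-simplices (12): [1,3], [1,4], [1,5], [2,3], [2,4], [2,5], [2,6], [3,4], [3,5], [3,6], [4,5], [4,6]
  2-simplices (6): [1,3,4], [1,3,5], [2,3,5], [2,4,5], [2,4,6], [3,4,6]

Hence C_0 ≅ Z^6, C_1 ≅ Z^12, C_2 ≅ Z^6.

Boundary ∂_1: C_1 → C_0 maps an edge to its endpoints' difference, ∂[p,q] = q − p. For instance
  ∂[3,6] = [6] − [3].
The resulting 6×12 matrix has rank 5, and its Smith normal form has invariant factors (1,1,1,1,1).

The boundary map ∂_2: C_2 → C_1 sends each 2-simplex [p,q,r] to [q,r] − [p,r] + [p,q]. For instance
  ∂[1,3,5] = [3,5] − [1,5] + [1,3],
  ∂[2,4,6] = [4,6] − [2,6] + [2,4].
The 12×6 boundary matrix has rank 6 and Smith normal form diag(1,1,1,1,1,1).

Reading off H_k = ker ∂_k / im ∂_{k+1}:

  H_0: rank C_0 − rank ∂_1 = 6 − 5 = 1, and the invariant factors of ∂_1 are all 1, so H_0 = Z.
  H_1: rank ker ∂_1 − rank ∂_2 = (12 − 5) − 6 = 1, and the invariant factors of ∂_2 are all 1, so H_1 = Z.
  H_2: rank ker ∂_2 − rank ∂_3 = (6 − 6) − 0 = 0, and there is no ∂_3, so H_2 = 0.

As a check, the Euler characteristic is 6 − 12 + 6 = 0, which agrees with 1 − 1 + 0 = 0.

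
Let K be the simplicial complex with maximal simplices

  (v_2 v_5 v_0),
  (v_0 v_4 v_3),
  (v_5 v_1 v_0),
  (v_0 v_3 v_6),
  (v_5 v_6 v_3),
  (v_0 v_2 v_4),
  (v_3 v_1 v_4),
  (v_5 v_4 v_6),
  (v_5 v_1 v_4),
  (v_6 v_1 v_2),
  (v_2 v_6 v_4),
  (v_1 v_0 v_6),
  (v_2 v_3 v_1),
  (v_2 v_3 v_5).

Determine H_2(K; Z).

H_2 = Z.

We work with the vertex ordering v_0 < v_1 < v_2 < v_3 < v_4 < v_5 < v_6. The simplices of K, each written with vertices in increasing order, are:

  0-simplices (7): [v_0], [v_1], [v_2], [v_3], [v_4], [v_5], [v_6]
  1-simplices (21): (21 of them)
  2-simplices (14): (14 of them)

Hence C_0 ≅ Z^7, C_1 ≅ Z^21, C_2 ≅ Z^14.

∂_1: C_1 → C_0 is given by ∂[p,q] = [q] − [p]. For instance
  ∂[v_2,v_6] = [v_6] − [v_2].
This gives a 7×21 integer matrix of rank 6; reducing to Smith normal form yields diagonal entries (1,1,1,1,1,1).

∂_2: C_2 → C_1 acts by ∂[p,q,r] = [q,r] − [p,r] + [p,q]. For instance
  ∂[v_0,v_3,v_6] = [v_3,v_6] − [v_0,v_6] + [v_0,v_3],
  ∂[v_1,v_3,v_4] = [v_3,v_4] − [v_1,v_4] + [v_1,v_3].
As a 21×14 matrix over Z this has rank 13, with invariant factors (1,1,1,1,1,1,1,1,1,1,1,1,1).

Reading off H_k = ker ∂_k / im ∂_{k+1}:

  H_2: rank ker ∂_2 − rank ∂_3 = (14 − 13) − 0 = 1, and there is no ∂_3, so H_2 = Z.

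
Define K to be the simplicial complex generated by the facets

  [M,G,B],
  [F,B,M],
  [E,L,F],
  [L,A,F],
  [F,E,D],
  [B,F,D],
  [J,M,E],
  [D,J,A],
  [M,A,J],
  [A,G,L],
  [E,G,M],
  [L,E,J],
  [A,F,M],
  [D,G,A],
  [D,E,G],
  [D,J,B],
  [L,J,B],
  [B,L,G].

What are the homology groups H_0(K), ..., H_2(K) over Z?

Order the vertices as A < B < D < E < F < G < J < L < M. Listing each simplex with vertices in this order, K has dimension 2 with simplices:

  0-simplices (9): A, B, D, E, F, G, J, L, M
  1-simplices (27): AD, AF, AG, AJ, AL, AM, BD, BF, BG, BJ, BL, BM, DE, DF, DG, DJ, EF, EG, EJ, EL, EM, FL, FM, GL, GM, JL, JM
  2-simplices (18): ADG, ADJ, AFL, AFM, AGL, AJM, BDF, BDJ, BFM, BGL, BGM, BJL, DEF, DEG, EFL, EGM, EJL, EJM

giving chain groups C_0 ≅ Z^9, C_1 ≅ Z^27, C_2 ≅ Z^18.

The boundary map ∂_1: C_1 → C_0 is given by ∂[p,q] = [q] − [p].
The 9×27 boundary matrix has rank 8 and Smith normal form diag(1,1,1,1,1,1,1,1).

∂_2: C_2 → C_1 sends each 2-simplex [p,q,r] to [q,r] − [p,r] + [p,q]. For instance
  ∂EJM = JM − EM + EJ,
  ∂EJL = JL − EL + EJ.
This gives a 27×18 integer matrix of rank 17; reducing to Smith normal form yields diagonal entries (1,1,1,1,1,1,1,1,1,1,1,1,1,1,1,1,1).

Now H_k = ker ∂_k / im ∂_{k+1}, so:

  H_0: rank C_0 − rank ∂_1 = 9 − 8 = 1, and the invariant factors of ∂_1 are all 1, so H_0 = Z.
  H_1: rank ker ∂_1 − rank ∂_2 = (27 − 8) − 17 = 2, and the invariant factors of ∂_2 are all 1, so H_1 = Z^2.
  H_2: rank ker ∂_2 − rank ∂_3 = (18 − 17) − 0 = 1, and there is no ∂_3, so H_2 = Z.

As a check, the Euler characteristic is 9 − 27 + 18 = 0, which agrees with 1 − 2 + 1 = 0.
(K is a triangulation of the torus T^2.)

H_0 = Z,  H_1 = Z^2,  H_2 = Z.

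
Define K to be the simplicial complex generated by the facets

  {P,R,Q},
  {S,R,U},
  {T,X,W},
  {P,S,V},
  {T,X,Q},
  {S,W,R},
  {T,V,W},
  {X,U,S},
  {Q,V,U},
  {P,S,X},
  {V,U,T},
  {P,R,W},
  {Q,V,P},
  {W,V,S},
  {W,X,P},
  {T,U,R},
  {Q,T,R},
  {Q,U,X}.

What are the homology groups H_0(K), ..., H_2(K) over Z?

Order the vertices as P < Q < R < S < T < U < V < W < X. Listing each simplex with vertices in this order, K has dimension 2 with simplices:

  0-simplices (9): P, Q, R, S, T, U, V, W, X
  1-simplices (27): PQ, PR, PS, PV, PW, PX, QR, QT, QU, QV, QX, RS, RT, RU, RW, SU, SV, SW, SX, TU, TV, TW, TX, UV, UX, VW, WX
  2-simplices (18): PQR, PQV, PRW, PSV, PSX, PWX, QRT, QTX, QUV, QUX, RSU, RSW, RTU, SUX, SVW, TUV, TVW, TWX

so the chain groups are C_0 ≅ Z^9, C_1 ≅ Z^27, C_2 ≅ Z^18.

The boundary map ∂_1: C_1 → C_0 maps an edge to its endpoints' difference, ∂[p,q] = q − p.
This gives a 9×27 integer matrix of rank 8; reducing to Smith normal form yields diagonal entries (1,1,1,1,1,1,1,1).

Boundary ∂_2: C_2 → C_1 sends each 2-simplex [p,q,r] to [q,r] − [p,r] + [p,q]. For instance
  ∂PRW = RW − PW + PR,
  ∂SUX = UX − SX + SU.
As a 27×18 matrix over Z this has rank 18, with invariant factors (1,1,1,1,1,1,1,1,1,1,1,1,1,1,1,1,1,2).

Computing H_k = (kernel of ∂_k) / (image of ∂_{k+1}):

  H_0: rank C_0 − rank ∂_1 = 9 − 8 = 1, and the invariant factors of ∂_1 are all 1, so H_0 = Z.
  H_1: rank ker ∂_1 − rank ∂_2 = (27 − 8) − 18 = 1, and ∂_2 has invariant factor 2 > 1, so H_1 = Z ⊕ Z/2Z.
  H_2: rank ker ∂_2 − rank ∂_3 = (18 − 18) − 0 = 0, and there is no ∂_3, so H_2 = 0.

H_0 = Z,  H_1 = Z ⊕ Z/2Z,  H_2 = 0.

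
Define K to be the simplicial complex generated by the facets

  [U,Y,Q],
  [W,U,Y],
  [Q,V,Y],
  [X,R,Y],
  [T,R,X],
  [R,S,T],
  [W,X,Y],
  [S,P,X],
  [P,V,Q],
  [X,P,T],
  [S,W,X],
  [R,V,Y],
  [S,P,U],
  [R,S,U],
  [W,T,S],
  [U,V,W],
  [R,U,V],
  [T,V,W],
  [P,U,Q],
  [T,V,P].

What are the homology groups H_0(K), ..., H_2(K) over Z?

H_0 = Z,  H_1 = Z ⊕ Z/2Z,  H_2 = 0.

Take the total order P < Q < R < S < T < U < V < W < X < Y on the vertex set. Then K (dimension 2) consists of the simplices:

  0-simplices (10): P, Q, R, S, T, U, V, W, X, Y
  1-simplices (30): PQ, PS, PT, PU, PV, PX, QU, QV, QY, RS, RT, RU, RV, RX, RY, ST, SU, SW, SX, TV, TW, TX, UV, UW, UY, VW, VY, WX, WY, XY
  2-simplices (20): PQU, PQV, PSU, PSX, PTV, PTX, QUY, QVY, RST, RSU, RTX, RUV, RVY, RXY, STW, SWX, TVW, UVW, UWY, WXY

Hence C_0 ≅ Z^10, C_1 ≅ Z^30, C_2 ≅ Z^20.

The boundary map ∂_1: C_1 → C_0 sends each edge [p,q] (with p < q) to q − p. For instance
  ∂QU = U − Q.
This gives a 10×30 integer matrix of rank 9; reducing to Smith normal form yields diagonal entries (1,1,1,1,1,1,1,1,1).

The boundary map ∂_2: C_2 → C_1 acts by ∂[p,q,r] = [q,r] − [p,r] + [p,q]. For instance
  ∂RSU = SU − RU + RS,
  ∂STW = TW − SW + ST.
The resulting 30×20 matrix has rank 20, and its Smith normal form has invariant factors (1,1,1,1,1,1,1,1,1,1,1,1,1,1,1,1,1,1,1,2).

Now H_k = ker ∂_k / im ∂_{k+1}, so:

  H_0: rank C_0 − rank ∂_1 = 10 − 9 = 1, and the invariant factors of ∂_1 are all 1, so H_0 = Z.
  H_1: rank ker ∂_1 − rank ∂_2 = (30 − 9) − 20 = 1, and ∂_2 has invariant factor 2 > 1, so H_1 = Z ⊕ Z/2Z.
  H_2: rank ker ∂_2 − rank ∂_3 = (20 − 20) − 0 = 0, and there is no ∂_3, so H_2 = 0.

As a check, the Euler characteristic is 10 − 30 + 20 = 0, which agrees with 1 − 1 + 0 = 0.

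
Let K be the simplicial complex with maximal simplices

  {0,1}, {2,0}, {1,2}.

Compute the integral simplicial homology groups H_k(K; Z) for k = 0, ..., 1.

H_0 = Z,  H_1 = Z.

Take the total order 0 < 1 < 2 on the vertex set. Then K (dimension 1) consists of the simplices:

  0-simplices (3): [0], [1], [2]
  1-simplices (3): [0,1], [0,2], [1,2]

giving chain groups C_0 ≅ Z^3, C_1 ≅ Z^3.

∂_1: C_1 → C_0 sends each edge [p,q] (with p < q) to q − p.
As a 3×3 matrix over Z this has rank 2, with invariant factors (1,1).

From H_k ≅ ker(∂_k) / im(∂_{k+1}) we obtain:

  H_0: rank C_0 − rank ∂_1 = 3 − 2 = 1, and the invariant factors of ∂_1 are all 1, so H_0 = Z.
  H_1: rank ker ∂_1 − rank ∂_2 = (3 − 2) − 0 = 1, and there is no ∂_2, so H_1 = Z.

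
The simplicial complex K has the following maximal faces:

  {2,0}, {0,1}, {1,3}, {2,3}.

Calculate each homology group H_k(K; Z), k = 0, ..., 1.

H_0 ≅ Z,  H_1 ≅ Z.

K has 4 vertices, 4 edges.
rank ∂_0 = 0, rank ∂_1 = 3 ⇒ b_0 = 4 − 0 − 3 = 1; all invariant factors of ∂_1 are 1 so no torsion. So H_0 = Z.
rank ∂_1 = 3, rank ∂_2 = 0 ⇒ b_1 = 4 − 3 − 0 = 1. So H_1 = Z.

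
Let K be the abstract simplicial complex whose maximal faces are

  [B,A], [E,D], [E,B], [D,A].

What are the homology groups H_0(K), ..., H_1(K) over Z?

Fix the vertex order A < B < D < E and write every simplex with vertices in increasing order. Then dim K = 1 and the simplices of K are:

  0-simplices (4): A, B, D, E
  1-simplices (4): AB, AD, BE, DE

so the chain groups are C_0 ≅ Z^4, C_1 ≅ Z^4.

∂_1: C_1 → C_0 sends each edge [p,q] (with p < q) to q − p. For instance
  ∂BE = E − B.
The 4×4 boundary matrix has rank 3 and Smith normal form diag(1,1,1).

From H_k ≅ ker(∂_k) / im(∂_{k+1}) we obtain:

  H_0: rank C_0 − rank ∂_1 = 4 − 3 = 1, and the invariant factors of ∂_1 are all 1, so H_0 = Z.
  H_1: rank ker ∂_1 − rank ∂_2 = (4 − 3) − 0 = 1, and there is no ∂_2, so H_1 = Z.

H_0 ≅ Z,  H_1 ≅ Z.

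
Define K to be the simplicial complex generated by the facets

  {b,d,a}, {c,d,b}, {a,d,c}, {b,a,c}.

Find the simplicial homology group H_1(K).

H_1 = 0.

We work with the vertex ordering a < b < c < d. The simplices of K, each written with vertices in increasing order, are:

  0-simplices (4): a, b, c, d
  1-simplices (6): ab, ac, ad, bc, bd, cd
  2-simplices (4): abc, abd, acd, bcd

so the chain groups are C_0 ≅ Z^4, C_1 ≅ Z^6, C_2 ≅ Z^4.

The boundary map ∂_1: C_1 → C_0 sends each edge [p,q] (with p < q) to q − p. For instance
  ∂ab = b − a.
The 4×6 boundary matrix has rank 3 and Smith normal form diag(1,1,1).

∂_2: C_2 → C_1 acts by ∂[p,q,r] = [q,r] − [p,r] + [p,q]. For instance
  ∂bcd = cd − bd + bc,
  ∂acd = cd − ad + ac.
The resulting 6×4 matrix has rank 3, and its Smith normal form has invariant factors (1,1,1).

From H_k ≅ ker(∂_k) / im(∂_{k+1}) we obtain:

  H_1: rank ker ∂_1 − rank ∂_2 = (6 − 3) − 3 = 0, and the invariant factors of ∂_2 are all 1, so H_1 ≅ 0.

(K is a triangulation of the 2-sphere S^2.)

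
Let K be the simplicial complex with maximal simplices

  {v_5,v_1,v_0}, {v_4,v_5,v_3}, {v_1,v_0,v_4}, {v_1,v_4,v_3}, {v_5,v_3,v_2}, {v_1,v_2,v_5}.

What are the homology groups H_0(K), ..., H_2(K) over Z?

We work with the vertex ordering v_0 < v_1 < v_2 < v_3 < v_4 < v_5. The simplices of K, each written with vertices in increasing order, are:

  0-simplices (6): [v_0], [v_1], [v_2], [v_3], [v_4], [v_5]
  1-simplices (12): [v_0,v_1], [v_0,v_4], [v_0,v_5], [v_1,v_2], [v_1,v_3], [v_1,v_4], [v_1,v_5], [v_2,v_3], [v_2,v_5], [v_3,v_4], [v_3,v_5], [v_4,v_5]
  2-simplices (6): [v_0,v_1,v_4], [v_0,v_1,v_5], [v_1,v_2,v_5], [v_1,v_3,v_4], [v_2,v_3,v_5], [v_3,v_4,v_5]

giving chain groups C_0 ≅ Z^6, C_1 ≅ Z^12, C_2 ≅ Z^6.

∂_1: C_1 → C_0 sends each edge [p,q] (with p < q) to q − p. For instance
  ∂[v_2,v_5] = [v_5] − [v_2].
The resulting 6×12 matrix has rank 5, and its Smith normal form has invariant factors (1,1,1,1,1).

The boundary map ∂_2: C_2 → C_1 sends each 2-simplex [p,q,r] to [q,r] − [p,r] + [p,q]. For instance
  ∂[v_1,v_2,v_5] = [v_2,v_5] − [v_1,v_5] + [v_1,v_2],
  ∂[v_3,v_4,v_5] = [v_4,v_5] − [v_3,v_5] + [v_3,v_4].
As a 12×6 matrix over Z this has rank 6, with invariant factors (1,1,1,1,1,1).

Computing H_k = (kernel of ∂_k) / (image of ∂_{k+1}):

  H_0: rank C_0 − rank ∂_1 = 6 − 5 = 1, and the invariant factors of ∂_1 are all 1, so H_0 ≅ Z.
  H_1: rank ker ∂_1 − rank ∂_2 = (12 − 5) − 6 = 1, and the invariant factors of ∂_2 are all 1, so H_1 ≅ Z.
  H_2: rank ker ∂_2 − rank ∂_3 = (6 − 6) − 0 = 0, and there is no ∂_3, so H_2 ≅ 0.

As a check, the Euler characteristic is 6 − 12 + 6 = 0, which agrees with 1 − 1 + 0 = 0.

H_0 = Z,  H_1 = Z,  H_2 = 0.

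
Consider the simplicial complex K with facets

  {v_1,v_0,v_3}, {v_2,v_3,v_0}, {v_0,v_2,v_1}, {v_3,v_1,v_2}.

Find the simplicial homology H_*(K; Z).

H_0 = Z,  H_1 = 0,  H_2 = Z.

Fix the vertex order v_0 < v_1 < v_2 < v_3 and write every simplex with vertices in increasing order. Then dim K = 2 and the simplices of K are:

  0-simplices (4): [v_0], [v_1], [v_2], [v_3]
  1-simplices (6): [v_0,v_1], [v_0,v_2], [v_0,v_3], [v_1,v_2], [v_1,v_3], [v_2,v_3]
  2-simplices (4): [v_0,v_1,v_2], [v_0,v_1,v_3], [v_0,v_2,v_3], [v_1,v_2,v_3]

Hence C_0 ≅ Z^4, C_1 ≅ Z^6, C_2 ≅ Z^4.

∂_1: C_1 → C_0 maps an edge to its endpoints' difference, ∂[p,q] = q − p.
This gives a 4×6 integer matrix of rank 3; reducing to Smith normal form yields diagonal entries (1,1,1).

∂_2: C_2 → C_1 sends each 2-simplex [p,q,r] to [q,r] − [p,r] + [p,q]. For instance
  ∂[v_1,v_2,v_3] = [v_2,v_3] − [v_1,v_3] + [v_1,v_2],
  ∂[v_0,v_1,v_2] = [v_1,v_2] − [v_0,v_2] + [v_0,v_1].
The 6×4 boundary matrix has rank 3 and Smith normal form diag(1,1,1).

From H_k ≅ ker(∂_k) / im(∂_{k+1}) we obtain:

  H_0: rank C_0 − rank ∂_1 = 4 − 3 = 1, and the invariant factors of ∂_1 are all 1, so H_0 ≅ Z.
  H_1: rank ker ∂_1 − rank ∂_2 = (6 − 3) − 3 = 0, and the invariant factors of ∂_2 are all 1, so H_1 ≅ 0.
  H_2: rank ker ∂_2 − rank ∂_3 = (4 − 3) − 0 = 1, and there is no ∂_3, so H_2 ≅ Z.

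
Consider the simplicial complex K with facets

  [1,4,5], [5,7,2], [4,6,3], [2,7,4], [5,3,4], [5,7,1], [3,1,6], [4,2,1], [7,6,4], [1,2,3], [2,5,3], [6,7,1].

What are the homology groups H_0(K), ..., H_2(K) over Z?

H_0 ≅ Z,  H_1 ≅ Z/2,  H_2 = 0.

Take the total order 1 < 2 < 3 < 4 < 5 < 6 < 7 on the vertex set. Then K (dimension 2) consists of the simplices:

  0-simplices (7): [1], [2], [3], [4], [5], [6], [7]
  1-simplices (18): [1,2], [1,3], [1,4], [1,5], [1,6], [1,7], [2,3], [2,4], [2,5], [2,7], [3,4], [3,5], [3,6], [4,5], [4,6], [4,7], [5,7], [6,7]
  2-simplices (12): [1,2,3], [1,2,4], [1,3,6], [1,4,5], [1,5,7], [1,6,7], [2,3,5], [2,4,7], [2,5,7], [3,4,5], [3,4,6], [4,6,7]

Hence C_0 ≅ Z^7, C_1 ≅ Z^18, C_2 ≅ Z^12.

The boundary map ∂_1: C_1 → C_0 is given by ∂[p,q] = [q] − [p]. For instance
  ∂[1,2] = [2] − [1].
As a 7×18 matrix over Z this has rank 6, with invariant factors (1,1,1,1,1,1).

Boundary ∂_2: C_2 → C_1 sends each 2-simplex [p,q,r] to [q,r] − [p,r] + [p,q]. For instance
  ∂[1,2,3] = [2,3] − [1,3] + [1,2],
  ∂[3,4,6] = [4,6] − [3,6] + [3,4].
The resulting 18×12 matrix has rank 12, and its Smith normal form has invariant factors (1,1,1,1,1,1,1,1,1,1,1,2).

From H_k ≅ ker(∂_k) / im(∂_{k+1}) we obtain:

  H_0: rank C_0 − rank ∂_1 = 7 − 6 = 1, and the invariant factors of ∂_1 are all 1, so H_0 = Z.
  H_1: rank ker ∂_1 − rank ∂_2 = (18 − 6) − 12 = 0, and ∂_2 has invariant factor 2 > 1, so H_1 = Z/2.
  H_2: rank ker ∂_2 − rank ∂_3 = (12 − 12) − 0 = 0, and there is no ∂_3, so H_2 = 0.

As a check, the Euler characteristic is 7 − 18 + 12 = 1, which agrees with 1 − 0 + 0 = 1.
(K is a triangulation of the real projective plane RP^2.)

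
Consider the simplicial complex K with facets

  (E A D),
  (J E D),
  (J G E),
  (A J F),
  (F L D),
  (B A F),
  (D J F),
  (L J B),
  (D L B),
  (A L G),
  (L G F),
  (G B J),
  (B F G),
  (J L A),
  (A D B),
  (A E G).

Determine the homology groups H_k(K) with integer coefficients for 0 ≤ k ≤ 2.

H_0 = Z,  H_1 = Z^2,  H_2 = Z.

Order the vertices as A < B < D < E < F < G < J < L. Listing each simplex with vertices in this order, K has dimension 2 with simplices:

  0-simplices (8): A, B, D, E, F, G, J, L
  1-simplices (24): AB, AD, AE, AF, AG, AJ, AL, BD, BF, BG, BJ, BL, DE, DF, DJ, DL, EG, EJ, FG, FJ, FL, GJ, GL, JL
  2-simplices (16): ABD, ABF, ADE, AEG, AFJ, AGL, AJL, BDL, BFG, BGJ, BJL, DEJ, DFJ, DFL, EGJ, FGL

Hence C_0 ≅ Z^8, C_1 ≅ Z^24, C_2 ≅ Z^16.

∂_1: C_1 → C_0 maps an edge to its endpoints' difference, ∂[p,q] = q − p. For instance
  ∂JL = L − J.
The 8×24 boundary matrix has rank 7 and Smith normal form diag(1,1,1,1,1,1,1).

The boundary map ∂_2: C_2 → C_1 maps a triangle to the signed sum of its edges. For instance
  ∂AJL = JL − AL + AJ,
  ∂AEG = EG − AG + AE.
The 24×16 boundary matrix has rank 15 and Smith normal form diag(1,1,1,1,1,1,1,1,1,1,1,1,1,1,1).

Now H_k = ker ∂_k / im ∂_{k+1}, so:

  H_0: rank C_0 − rank ∂_1 = 8 − 7 = 1, and the invariant factors of ∂_1 are all 1, so H_0 ≅ Z.
  H_1: rank ker ∂_1 − rank ∂_2 = (24 − 7) − 15 = 2, and the invariant factors of ∂_2 are all 1, so H_1 ≅ Z^2.
  H_2: rank ker ∂_2 − rank ∂_3 = (16 − 15) − 0 = 1, and there is no ∂_3, so H_2 ≅ Z.

As a check, the Euler characteristic is 8 − 24 + 16 = 0, which agrees with 1 − 2 + 1 = 0.
(K is a triangulation of the torus T^2.)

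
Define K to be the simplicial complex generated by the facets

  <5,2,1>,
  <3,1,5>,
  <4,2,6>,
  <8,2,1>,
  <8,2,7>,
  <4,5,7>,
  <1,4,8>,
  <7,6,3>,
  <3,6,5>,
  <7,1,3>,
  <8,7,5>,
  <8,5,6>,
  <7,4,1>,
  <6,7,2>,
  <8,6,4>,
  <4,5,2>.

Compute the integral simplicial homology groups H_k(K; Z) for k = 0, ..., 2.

H_0 = Z,  H_1 = Z^2,  H_2 = Z.

We work with the vertex ordering 1 < 2 < 3 < 4 < 5 < 6 < 7 < 8. The simplices of K, each written with vertices in increasing order, are:

  0-simplices (8): [1], [2], [3], [4], [5], [6], [7], [8]
  1-simplices (24): (24 of them)
  2-simplices (16): [1,2,5], [1,2,8], [1,3,5], [1,3,7], [1,4,7], [1,4,8], [2,4,5], [2,4,6], [2,6,7], [2,7,8], [3,5,6], [3,6,7], [4,5,7], [4,6,8], [5,6,8], [5,7,8]

Hence C_0 ≅ Z^8, C_1 ≅ Z^24, C_2 ≅ Z^16.

Boundary ∂_1: C_1 → C_0 is given by ∂[p,q] = [q] − [p]. For instance
  ∂[1,2] = [2] − [1].
This gives a 8×24 integer matrix of rank 7; reducing to Smith normal form yields diagonal entries (1,1,1,1,1,1,1).

Boundary ∂_2: C_2 → C_1 acts by ∂[p,q,r] = [q,r] − [p,r] + [p,q]. For instance
  ∂[1,3,5] = [3,5] − [1,5] + [1,3],
  ∂[2,4,6] = [4,6] − [2,6] + [2,4].
The 24×16 boundary matrix has rank 15 and Smith normal form diag(1,1,1,1,1,1,1,1,1,1,1,1,1,1,1).

Computing H_k = (kernel of ∂_k) / (image of ∂_{k+1}):

  H_0: rank C_0 − rank ∂_1 = 8 − 7 = 1, and the invariant factors of ∂_1 are all 1, so H_0 ≅ Z.
  H_1: rank ker ∂_1 − rank ∂_2 = (24 − 7) − 15 = 2, and the invariant factors of ∂_2 are all 1, so H_1 ≅ Z^2.
  H_2: rank ker ∂_2 − rank ∂_3 = (16 − 15) − 0 = 1, and there is no ∂_3, so H_2 ≅ Z.

(K is a triangulation of the torus T^2.)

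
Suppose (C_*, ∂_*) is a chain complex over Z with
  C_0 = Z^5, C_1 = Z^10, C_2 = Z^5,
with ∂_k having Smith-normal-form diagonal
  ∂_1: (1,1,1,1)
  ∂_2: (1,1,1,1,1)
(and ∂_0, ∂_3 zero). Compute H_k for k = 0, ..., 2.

H_0: b_0 = 5 − 0 − 4 = 1; torsion from ∂_1 factors > 1: none. So H_0 = Z.
H_1: b_1 = 10 − 4 − 5 = 1; torsion from ∂_2 factors > 1: none. So H_1 = Z.
H_2: b_2 = 5 − 5 − 0 = 0; torsion from ∂_3 factors > 1: none. So H_2 = 0.

H_0 = Z,  H_1 = Z,  H_2 = 0.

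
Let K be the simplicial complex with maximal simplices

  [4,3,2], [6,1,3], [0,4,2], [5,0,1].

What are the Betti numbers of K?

b_0 = 1, b_1 = 1, b_2 = 0.

Order the vertices as 0 < 1 < 2 < 3 < 4 < 5 < 6. Listing each simplex with vertices in this order, K has dimension 2 with simplices:

  0-simplices (7): [0], [1], [2], [3], [4], [5], [6]
  1-simplices (11): [0,1], [0,2], [0,4], [0,5], [1,3], [1,5], [1,6], [2,3], [2,4], [3,4], [3,6]
  2-simplices (4): [0,1,5], [0,2,4], [1,3,6], [2,3,4]

so the chain groups are C_0 ≅ Z^7, C_1 ≅ Z^11, C_2 ≅ Z^4.

The boundary map ∂_1: C_1 → C_0 maps an edge to its endpoints' difference, ∂[p,q] = q − p.
The resulting 7×11 matrix has rank 6, and its Smith normal form has invariant factors (1,1,1,1,1,1).

The boundary map ∂_2: C_2 → C_1 sends each 2-simplex [p,q,r] to [q,r] − [p,r] + [p,q]. For instance
  ∂[0,1,5] = [1,5] − [0,5] + [0,1],
  ∂[2,3,4] = [3,4] − [2,4] + [2,3].
This gives a 11×4 integer matrix of rank 4; reducing to Smith normal form yields diagonal entries (1,1,1,1).

Reading off H_k = ker ∂_k / im ∂_{k+1}:

  H_0: rank C_0 − rank ∂_1 = 7 − 6 = 1, and the invariant factors of ∂_1 are all 1, so H_0 = Z.
  H_1: rank ker ∂_1 − rank ∂_2 = (11 − 6) − 4 = 1, and the invariant factors of ∂_2 are all 1, so H_1 = Z.
  H_2: rank ker ∂_2 − rank ∂_3 = (4 − 4) − 0 = 0, and there is no ∂_3, so H_2 = 0.

Hence the Betti numbers are b_0 = 1, b_1 = 1, b_2 = 0.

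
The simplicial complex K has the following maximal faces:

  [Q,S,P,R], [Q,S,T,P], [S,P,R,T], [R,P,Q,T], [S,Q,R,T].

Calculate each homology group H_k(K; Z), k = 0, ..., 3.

H_0 ≅ Z,  H_1 = 0,  H_2 = 0,  H_3 ≅ Z.

Take the total order P < Q < R < S < T on the vertex set. Then K (dimension 3) consists of the simplices:

  0-simplices (5): P, Q, R, S, T
  1-simplices (10): PQ, PR, PS, PT, QR, QS, QT, RS, RT, ST
  2-simplices (10): PQR, PQS, PQT, PRS, PRT, PST, QRS, QRT, QST, RST
  3-simplices (5): PQRS, PQRT, PQST, PRST, QRST

so the chain groups are C_0 ≅ Z^5, C_1 ≅ Z^10, C_2 ≅ Z^10, C_3 ≅ Z^5.

∂_1: C_1 → C_0 maps an edge to its endpoints' difference, ∂[p,q] = q − p. For instance
  ∂QT = T − Q.
The resulting 5×10 matrix has rank 4, and its Smith normal form has invariant factors (1,1,1,1).

Boundary ∂_2: C_2 → C_1 sends each 2-simplex [p,q,r] to [q,r] − [p,r] + [p,q]. For instance
  ∂PST = ST − PT + PS,
  ∂QST = ST − QT + QS.
The resulting 10×10 matrix has rank 6, and its Smith normal form has invariant factors (1,1,1,1,1,1).

∂_3: C_3 → C_2 sends each 3-simplex σ to the alternating sum Σ_i (−1)^i (σ with its i-th vertex removed). For instance
  ∂PQRS = QRS − PRS + PQS − PQR,
  ∂PQRT = QRT − PRT + PQT − PQR.
As a 10×5 matrix over Z this has rank 4, with invariant factors (1,1,1,1).

Now H_k = ker ∂_k / im ∂_{k+1}, so:

  H_0: rank C_0 − rank ∂_1 = 5 − 4 = 1, and the invariant factors of ∂_1 are all 1, so H_0 = Z.
  H_1: rank ker ∂_1 − rank ∂_2 = (10 − 4) − 6 = 0, and the invariant factors of ∂_2 are all 1, so H_1 = 0.
  H_2: rank ker ∂_2 − rank ∂_3 = (10 − 6) − 4 = 0, and the invariant factors of ∂_3 are all 1, so H_2 = 0.
  H_3: rank ker ∂_3 − rank ∂_4 = (5 − 4) − 0 = 1, and there is no ∂_4, so H_3 = Z.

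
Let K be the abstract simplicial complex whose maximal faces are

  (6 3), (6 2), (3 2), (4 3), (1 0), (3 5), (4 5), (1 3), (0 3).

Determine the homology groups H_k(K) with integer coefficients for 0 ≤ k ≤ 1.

H_0 = Z,  H_1 = Z^3.

K has 7 vertices, 9 edges.
rank ∂_0 = 0, rank ∂_1 = 6 ⇒ b_0 = 7 − 0 − 6 = 1; all invariant factors of ∂_1 are 1 so no torsion. So H_0 ≅ Z.
rank ∂_1 = 6, rank ∂_2 = 0 ⇒ b_1 = 9 − 6 − 0 = 3. So H_1 ≅ Z^3.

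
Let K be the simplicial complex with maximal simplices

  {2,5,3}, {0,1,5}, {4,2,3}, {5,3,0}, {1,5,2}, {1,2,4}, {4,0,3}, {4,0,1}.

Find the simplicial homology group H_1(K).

We work with the vertex ordering 0 < 1 < 2 < 3 < 4 < 5. The simplices of K, each written with vertices in increasing order, are:

  0-simplices (6): [0], [1], [2], [3], [4], [5]
  1-simplices (12): [0,1], [0,3], [0,4], [0,5], [1,2], [1,4], [1,5], [2,3], [2,4], [2,5], [3,4], [3,5]
  2-simplices (8): [0,1,4], [0,1,5], [0,3,4], [0,3,5], [1,2,4], [1,2,5], [2,3,4], [2,3,5]

so the chain groups are C_0 ≅ Z^6, C_1 ≅ Z^12, C_2 ≅ Z^8.

∂_1: C_1 → C_0 is given by ∂[p,q] = [q] − [p].
As a 6×12 matrix over Z this has rank 5, with invariant factors (1,1,1,1,1).

The boundary map ∂_2: C_2 → C_1 maps a triangle to the signed sum of its edges. For instance
  ∂[0,1,5] = [1,5] − [0,5] + [0,1],
  ∂[1,2,4] = [2,4] − [1,4] + [1,2].
The 12×8 boundary matrix has rank 7 and Smith normal form diag(1,1,1,1,1,1,1).

From H_k ≅ ker(∂_k) / im(∂_{k+1}) we obtain:

  H_1: rank ker ∂_1 − rank ∂_2 = (12 − 5) − 7 = 0, and the invariant factors of ∂_2 are all 1, so H_1 ≅ 0.

(K is a triangulation of the 2-sphere S^2.)

H_1 = 0.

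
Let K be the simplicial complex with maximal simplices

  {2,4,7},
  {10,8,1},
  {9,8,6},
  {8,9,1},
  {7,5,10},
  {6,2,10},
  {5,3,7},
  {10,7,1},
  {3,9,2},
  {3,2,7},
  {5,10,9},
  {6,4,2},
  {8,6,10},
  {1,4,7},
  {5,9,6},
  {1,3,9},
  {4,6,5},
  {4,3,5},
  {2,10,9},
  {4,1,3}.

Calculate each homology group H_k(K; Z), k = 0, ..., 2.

H_0 ≅ Z,  H_1 ≅ Z ⊕ Z/2Z,  H_2 = 0.

Fix the vertex order 1 < 2 < 3 < 4 < 5 < 6 < 7 < 8 < 9 < 10 and write every simplex with vertices in increasing order. Then dim K = 2 and the simplices of K are:

  0-simplices (10): [1], [2], [3], [4], [5], [6], [7], [8], [9], [10]
  1-simplices (30): (30 of them)
  2-simplices (20): (20 of them)

so the chain groups are C_0 ≅ Z^10, C_1 ≅ Z^30, C_2 ≅ Z^20.

The boundary map ∂_1: C_1 → C_0 sends each edge [p,q] (with p < q) to q − p.
The 10×30 boundary matrix has rank 9 and Smith normal form diag(1,1,1,1,1,1,1,1,1).

Boundary ∂_2: C_2 → C_1 acts by ∂[p,q,r] = [q,r] − [p,r] + [p,q]. For instance
  ∂[3,5,7] = [5,7] − [3,7] + [3,5],
  ∂[1,8,9] = [8,9] − [1,9] + [1,8].
This gives a 30×20 integer matrix of rank 20; reducing to Smith normal form yields diagonal entries (1,1,1,1,1,1,1,1,1,1,1,1,1,1,1,1,1,1,1,2).

Now H_k = ker ∂_k / im ∂_{k+1}, so:

  H_0: rank C_0 − rank ∂_1 = 10 − 9 = 1, and the invariant factors of ∂_1 are all 1, so H_0 ≅ Z.
  H_1: rank ker ∂_1 − rank ∂_2 = (30 − 9) − 20 = 1, and ∂_2 has invariant factor 2 > 1, so H_1 ≅ Z ⊕ Z/2Z.
  H_2: rank ker ∂_2 − rank ∂_3 = (20 − 20) − 0 = 0, and there is no ∂_3, so H_2 ≅ 0.

(K is a triangulation of the Klein bottle.)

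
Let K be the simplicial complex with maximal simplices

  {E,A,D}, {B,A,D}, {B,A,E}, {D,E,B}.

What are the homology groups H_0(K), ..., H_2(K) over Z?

Order the vertices as A < B < D < E. Listing each simplex with vertices in this order, K has dimension 2 with simplices:

  0-simplices (4): A, B, D, E
  1-simplices (6): AB, AD, AE, BD, BE, DE
  2-simplices (4): ABD, ABE, ADE, BDE

giving chain groups C_0 ≅ Z^4, C_1 ≅ Z^6, C_2 ≅ Z^4.

Boundary ∂_1: C_1 → C_0 is given by ∂[p,q] = [q] − [p]. For instance
  ∂BD = D − B.
The resulting 4×6 matrix has rank 3, and its Smith normal form has invariant factors (1,1,1).

The boundary map ∂_2: C_2 → C_1 sends each 2-simplex [p,q,r] to [q,r] − [p,r] + [p,q]. For instance
  ∂BDE = DE − BE + BD,
  ∂ADE = DE − AE + AD.
As a 6×4 matrix over Z this has rank 3, with invariant factors (1,1,1).

Computing H_k = (kernel of ∂_k) / (image of ∂_{k+1}):

  H_0: rank C_0 − rank ∂_1 = 4 − 3 = 1, and the invariant factors of ∂_1 are all 1, so H_0 ≅ Z.
  H_1: rank ker ∂_1 − rank ∂_2 = (6 − 3) − 3 = 0, and the invariant factors of ∂_2 are all 1, so H_1 ≅ 0.
  H_2: rank ker ∂_2 − rank ∂_3 = (4 − 3) − 0 = 1, and there is no ∂_3, so H_2 ≅ Z.

H_0 ≅ Z,  H_1 = 0,  H_2 ≅ Z.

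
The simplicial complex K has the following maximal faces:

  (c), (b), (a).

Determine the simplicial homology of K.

H_0 ≅ Z^3.

K has 3 vertices.
rank ∂_0 = 0, rank ∂_1 = 0 ⇒ b_0 = 3 − 0 − 0 = 3. So H_0 = Z^3.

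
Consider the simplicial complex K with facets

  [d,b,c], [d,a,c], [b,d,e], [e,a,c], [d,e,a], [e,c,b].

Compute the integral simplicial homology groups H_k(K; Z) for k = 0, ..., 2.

H_0 = Z,  H_1 = 0,  H_2 = Z.

Take the total order a < b < c < d < e on the vertex set. Then K (dimension 2) consists of the simplices:

  0-simplices (5): a, b, c, d, e
  1-simplices (9): ac, ad, ae, bc, bd, be, cd, ce, de
  2-simplices (6): acd, ace, ade, bcd, bce, bde

so the chain groups are C_0 ≅ Z^5, C_1 ≅ Z^9, C_2 ≅ Z^6.

Boundary ∂_1: C_1 → C_0 is given by ∂[p,q] = [q] − [p].
The resulting 5×9 matrix has rank 4, and its Smith normal form has invariant factors (1,1,1,1).

∂_2: C_2 → C_1 sends each 2-simplex [p,q,r] to [q,r] − [p,r] + [p,q]. For instance
  ∂bce = ce − be + bc,
  ∂acd = cd − ad + ac.
The resulting 9×6 matrix has rank 5, and its Smith normal form has invariant factors (1,1,1,1,1).

Reading off H_k = ker ∂_k / im ∂_{k+1}:

  H_0: rank C_0 − rank ∂_1 = 5 − 4 = 1, and the invariant factors of ∂_1 are all 1, so H_0 ≅ Z.
  H_1: rank ker ∂_1 − rank ∂_2 = (9 − 4) − 5 = 0, and the invariant factors of ∂_2 are all 1, so H_1 ≅ 0.
  H_2: rank ker ∂_2 − rank ∂_3 = (6 − 5) − 0 = 1, and there is no ∂_3, so H_2 ≅ Z.

(K is a triangulation of the 2-sphere S^2.)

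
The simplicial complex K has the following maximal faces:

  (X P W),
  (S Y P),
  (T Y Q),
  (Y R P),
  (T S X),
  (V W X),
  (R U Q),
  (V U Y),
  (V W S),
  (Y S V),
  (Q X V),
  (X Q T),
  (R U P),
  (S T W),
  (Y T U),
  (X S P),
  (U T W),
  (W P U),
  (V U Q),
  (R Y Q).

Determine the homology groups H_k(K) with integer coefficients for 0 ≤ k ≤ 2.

K has 10 vertices, 30 edges, 20 triangles.
rank ∂_0 = 0, rank ∂_1 = 9 ⇒ b_0 = 10 − 0 − 9 = 1; all invariant factors of ∂_1 are 1 so no torsion. So H_0 = Z.
rank ∂_1 = 9, rank ∂_2 = 20 ⇒ b_1 = 30 − 9 − 20 = 1; ∂_2 has invariant factor(s) [2] giving torsion. So H_1 = Z ⊕ Z_2.
rank ∂_2 = 20, rank ∂_3 = 0 ⇒ b_2 = 20 − 20 − 0 = 0. So H_2 = 0.

H_0 = Z,  H_1 = Z ⊕ Z_2,  H_2 = 0.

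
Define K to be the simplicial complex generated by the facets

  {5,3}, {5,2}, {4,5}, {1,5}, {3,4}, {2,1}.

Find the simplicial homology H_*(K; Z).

H_0 ≅ Z,  H_1 ≅ Z^2.

Order the vertices as 1 < 2 < 3 < 4 < 5. Listing each simplex with vertices in this order, K has dimension 1 with simplices:

  0-simplices (5): [1], [2], [3], [4], [5]
  1-simplices (6): [1,2], [1,5], [2,5], [3,4], [3,5], [4,5]

so the chain groups are C_0 ≅ Z^5, C_1 ≅ Z^6.

∂_1: C_1 → C_0 sends each edge [p,q] (with p < q) to q − p. For instance
  ∂[2,5] = [5] − [2].
As a 5×6 matrix over Z this has rank 4, with invariant factors (1,1,1,1).

Now H_k = ker ∂_k / im ∂_{k+1}, so:

  H_0: rank C_0 − rank ∂_1 = 5 − 4 = 1, and the invariant factors of ∂_1 are all 1, so H_0 = Z.
  H_1: rank ker ∂_1 − rank ∂_2 = (6 − 4) − 0 = 2, and there is no ∂_2, so H_1 = Z^2.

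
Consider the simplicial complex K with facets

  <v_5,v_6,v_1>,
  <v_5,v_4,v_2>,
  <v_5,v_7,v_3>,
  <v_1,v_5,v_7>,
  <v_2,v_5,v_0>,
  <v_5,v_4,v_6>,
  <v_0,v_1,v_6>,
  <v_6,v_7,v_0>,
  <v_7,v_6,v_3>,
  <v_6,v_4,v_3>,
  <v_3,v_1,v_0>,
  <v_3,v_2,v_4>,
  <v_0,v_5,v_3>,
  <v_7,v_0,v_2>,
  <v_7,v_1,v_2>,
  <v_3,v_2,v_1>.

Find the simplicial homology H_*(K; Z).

We work with the vertex ordering v_0 < v_1 < v_2 < v_3 < v_4 < v_5 < v_6 < v_7. The simplices of K, each written with vertices in increasing order, are:

  0-simplices (8): [v_0], [v_1], [v_2], [v_3], [v_4], [v_5], [v_6], [v_7]
  1-simplices (24): (24 of them)
  2-simplices (16): (16 of them)

Hence C_0 ≅ Z^8, C_1 ≅ Z^24, C_2 ≅ Z^16.

The boundary map ∂_1: C_1 → C_0 maps an edge to its endpoints' difference, ∂[p,q] = q − p. For instance
  ∂[v_1,v_2] = [v_2] − [v_1].
This gives a 8×24 integer matrix of rank 7; reducing to Smith normal form yields diagonal entries (1,1,1,1,1,1,1).

The boundary map ∂_2: C_2 → C_1 maps a triangle to the signed sum of its edges. For instance
  ∂[v_2,v_4,v_5] = [v_4,v_5] − [v_2,v_5] + [v_2,v_4],
  ∂[v_2,v_3,v_4] = [v_3,v_4] − [v_2,v_4] + [v_2,v_3].
As a 24×16 matrix over Z this has rank 15, with invariant factors (1,1,1,1,1,1,1,1,1,1,1,1,1,1,1).

Now H_k = ker ∂_k / im ∂_{k+1}, so:

  H_0: rank C_0 − rank ∂_1 = 8 − 7 = 1, and the invariant factors of ∂_1 are all 1, so H_0 = Z.
  H_1: rank ker ∂_1 − rank ∂_2 = (24 − 7) − 15 = 2, and the invariant factors of ∂_2 are all 1, so H_1 = Z^2.
  H_2: rank ker ∂_2 − rank ∂_3 = (16 − 15) − 0 = 1, and there is no ∂_3, so H_2 = Z.

H_0 = Z,  H_1 = Z^2,  H_2 = Z.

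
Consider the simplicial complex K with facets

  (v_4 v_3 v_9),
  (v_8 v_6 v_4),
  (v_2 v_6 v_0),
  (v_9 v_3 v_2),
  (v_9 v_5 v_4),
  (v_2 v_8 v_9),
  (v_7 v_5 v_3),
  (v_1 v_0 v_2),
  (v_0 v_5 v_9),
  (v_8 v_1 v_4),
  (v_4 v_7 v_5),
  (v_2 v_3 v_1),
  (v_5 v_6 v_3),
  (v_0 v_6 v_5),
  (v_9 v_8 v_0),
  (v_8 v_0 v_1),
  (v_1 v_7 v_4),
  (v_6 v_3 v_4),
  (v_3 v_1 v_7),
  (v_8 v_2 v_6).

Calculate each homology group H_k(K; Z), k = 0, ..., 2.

H_0 = Z,  H_1 = Z × Z/2,  H_2 = 0.

K has 10 vertices, 30 edges, 20 triangles.
rank ∂_0 = 0, rank ∂_1 = 9 ⇒ b_0 = 10 − 0 − 9 = 1; all invariant factors of ∂_1 are 1 so no torsion. So H_0 = Z.
rank ∂_1 = 9, rank ∂_2 = 20 ⇒ b_1 = 30 − 9 − 20 = 1; ∂_2 has invariant factor(s) [2] giving torsion. So H_1 = Z × Z/2.
rank ∂_2 = 20, rank ∂_3 = 0 ⇒ b_2 = 20 − 20 − 0 = 0. So H_2 = 0.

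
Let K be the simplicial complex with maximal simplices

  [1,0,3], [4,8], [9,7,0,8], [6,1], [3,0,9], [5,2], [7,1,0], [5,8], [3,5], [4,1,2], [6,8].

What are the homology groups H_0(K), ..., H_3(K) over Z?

Take the total order 0 < 1 < 2 < 3 < 4 < 5 < 6 < 7 < 8 < 9 on the vertex set. Then K (dimension 3) consists of the simplices:

  0-simplices (10): [0], [1], [2], [3], [4], [5], [6], [7], [8], [9]
  1-simplices (20): [0,1], [0,3], [0,7], [0,8], [0,9], [1,2], [1,3], [1,4], [1,6], [1,7], [2,4], [2,5], [3,5], [3,9], [4,8], [5,8], [6,8], [7,8], [7,9], [8,9]
  2-simplices (8): [0,1,3], [0,1,7], [0,3,9], [0,7,8], [0,7,9], [0,8,9], [1,2,4], [7,8,9]
  3-simplices (1): [0,7,8,9]

so the chain groups are C_0 ≅ Z^10, C_1 ≅ Z^20, C_2 ≅ Z^8, C_3 ≅ Z^1.

Boundary ∂_1: C_1 → C_0 maps an edge to its endpoints' difference, ∂[p,q] = q − p. For instance
  ∂[5,8] = [8] − [5].
The 10×20 boundary matrix has rank 9 and Smith normal form diag(1,1,1,1,1,1,1,1,1).

∂_2: C_2 → C_1 maps a triangle to the signed sum of its edges. For instance
  ∂[0,8,9] = [8,9] − [0,9] + [0,8],
  ∂[7,8,9] = [8,9] − [7,9] + [7,8].
The resulting 20×8 matrix has rank 7, and its Smith normal form has invariant factors (1,1,1,1,1,1,1).

The boundary map ∂_3: C_3 → C_2 sends each 3-simplex σ to the alternating sum Σ_i (−1)^i (σ with its i-th vertex removed). For instance
  ∂[0,7,8,9] = [7,8,9] − [0,8,9] + [0,7,9] − [0,7,8].
The 8×1 boundary matrix has rank 1 and Smith normal form diag(1).

Computing H_k = (kernel of ∂_k) / (image of ∂_{k+1}):

  H_0: rank C_0 − rank ∂_1 = 10 − 9 = 1, and the invariant factors of ∂_1 are all 1, so H_0 = Z.
  H_1: rank ker ∂_1 − rank ∂_2 = (20 − 9) − 7 = 4, and the invariant factors of ∂_2 are all 1, so H_1 = Z^4.
  H_2: rank ker ∂_2 − rank ∂_3 = (8 − 7) − 1 = 0, and the invariant factors of ∂_3 are all 1, so H_2 = 0.
  H_3: rank ker ∂_3 − rank ∂_4 = (1 − 1) − 0 = 0, and there is no ∂_4, so H_3 = 0.

H_0 ≅ Z,  H_1 ≅ Z^4,  H_2 = 0,  H_3 = 0.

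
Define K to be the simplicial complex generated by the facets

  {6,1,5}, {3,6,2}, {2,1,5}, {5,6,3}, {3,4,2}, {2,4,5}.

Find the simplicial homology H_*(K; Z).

We work with the vertex ordering 1 < 2 < 3 < 4 < 5 < 6. The simplices of K, each written with vertices in increasing order, are:

  0-simplices (6): [1], [2], [3], [4], [5], [6]
  1-simplices (12): [1,2], [1,5], [1,6], [2,3], [2,4], [2,5], [2,6], [3,4], [3,5], [3,6], [4,5], [5,6]
  2-simplices (6): [1,2,5], [1,5,6], [2,3,4], [2,3,6], [2,4,5], [3,5,6]

so the chain groups are C_0 ≅ Z^6, C_1 ≅ Z^12, C_2 ≅ Z^6.

Boundary ∂_1: C_1 → C_0 maps an edge to its endpoints' difference, ∂[p,q] = q − p. For instance
  ∂[2,5] = [5] − [2].
The resulting 6×12 matrix has rank 5, and its Smith normal form has invariant factors (1,1,1,1,1).

The boundary map ∂_2: C_2 → C_1 sends each 2-simplex [p,q,r] to [q,r] − [p,r] + [p,q]. For instance
  ∂[2,3,4] = [3,4] − [2,4] + [2,3],
  ∂[1,5,6] = [5,6] − [1,6] + [1,5].
The resulting 12×6 matrix has rank 6, and its Smith normal form has invariant factors (1,1,1,1,1,1).

Computing H_k = (kernel of ∂_k) / (image of ∂_{k+1}):

  H_0: rank C_0 − rank ∂_1 = 6 − 5 = 1, and the invariant factors of ∂_1 are all 1, so H_0 = Z.
  H_1: rank ker ∂_1 − rank ∂_2 = (12 − 5) − 6 = 1, and the invariant factors of ∂_2 are all 1, so H_1 = Z.
  H_2: rank ker ∂_2 − rank ∂_3 = (6 − 6) − 0 = 0, and there is no ∂_3, so H_2 = 0.

H_0 ≅ Z,  H_1 ≅ Z,  H_2 = 0.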